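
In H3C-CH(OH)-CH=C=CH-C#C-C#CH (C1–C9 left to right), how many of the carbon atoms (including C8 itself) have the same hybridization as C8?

5

C8 is sp (two π bonds).
C1: sp3
C2: sp3
C3: sp2
C4: sp ✓
C5: sp2
C6: sp ✓
C7: sp ✓
C8: sp ✓
C9: sp ✓
5 carbons are sp.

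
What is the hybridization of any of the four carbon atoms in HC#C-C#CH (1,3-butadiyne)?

Every carbon is part of a C≡C triple bond: two σ regions → sp.

sp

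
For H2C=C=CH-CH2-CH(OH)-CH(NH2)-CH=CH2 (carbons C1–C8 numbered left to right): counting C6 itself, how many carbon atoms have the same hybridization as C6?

C6 is sp3 (only σ bonds).
C1: sp2
C2: sp
C3: sp2
C4: sp3 ✓
C5: sp3 ✓
C6: sp3 ✓
C7: sp2
C8: sp2
3 carbons are sp3.

3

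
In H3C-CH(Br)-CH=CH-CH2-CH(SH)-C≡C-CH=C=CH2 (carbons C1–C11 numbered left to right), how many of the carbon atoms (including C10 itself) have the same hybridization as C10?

3

C10 is sp (two π bonds).
C1: sp3
C2: sp3
C3: sp2
C4: sp2
C5: sp3
C6: sp3
C7: sp ✓
C8: sp ✓
C9: sp2
C10: sp ✓
C11: sp2
3 carbons are sp.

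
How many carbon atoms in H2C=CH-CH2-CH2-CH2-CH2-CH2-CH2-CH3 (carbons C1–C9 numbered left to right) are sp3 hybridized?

7

C1: sp2
C2: sp2
C3: sp3 ✓
C4: sp3 ✓
C5: sp3 ✓
C6: sp3 ✓
C7: sp3 ✓
C8: sp3 ✓
C9: sp3 ✓
C3, C4, C5, C6, C7, C8, C9 → 7 sp3 carbons.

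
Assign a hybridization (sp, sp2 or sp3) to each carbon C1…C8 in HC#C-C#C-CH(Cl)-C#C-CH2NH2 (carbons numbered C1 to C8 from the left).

C1 carries 2 σ bonds, plus two π bonds, giving a steric number of 2, so it is sp.
C2 carries 2 σ bonds, plus two π bonds, giving a steric number of 2, so it is sp.
C3 carries 2 σ bonds, plus two π bonds, giving a steric number of 2, so it is sp.
C4 has 2 σ bonds, plus two π bonds: steric number 2 → sp.
C5 is sp3: 4 σ bonds, 4 electron-density regions.
C6 carries 2 σ bonds, plus two π bonds, giving a steric number of 2, so it is sp.
C7: 2 σ bonds, plus two π bonds; 2 regions of electron density → sp.
C8 — 4 σ bonds. Steric number 4, so sp3.

C1 sp, C2 sp, C3 sp, C4 sp, C5 sp3, C6 sp, C7 sp, C8 sp3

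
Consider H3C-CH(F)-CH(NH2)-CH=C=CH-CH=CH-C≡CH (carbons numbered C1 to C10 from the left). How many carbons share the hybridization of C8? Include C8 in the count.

4

C8 is sp2 (one π bond).
C1: sp3
C2: sp3
C3: sp3
C4: sp2 ✓
C5: sp
C6: sp2 ✓
C7: sp2 ✓
C8: sp2 ✓
C9: sp
C10: sp
4 carbons are sp2.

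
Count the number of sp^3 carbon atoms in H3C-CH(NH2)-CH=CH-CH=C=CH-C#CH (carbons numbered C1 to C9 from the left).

2

C1: sp3 ✓
C2: sp3 ✓
C3: sp2
C4: sp2
C5: sp2
C6: sp
C7: sp2
C8: sp
C9: sp
C1, C2 → 2 sp3 carbons.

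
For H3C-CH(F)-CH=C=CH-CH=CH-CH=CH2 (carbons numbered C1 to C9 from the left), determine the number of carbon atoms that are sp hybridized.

1

C1: sp3
C2: sp3
C3: sp2
C4: sp ✓
C5: sp2
C6: sp2
C7: sp2
C8: sp2
C9: sp2
C4 → 1 sp carbon.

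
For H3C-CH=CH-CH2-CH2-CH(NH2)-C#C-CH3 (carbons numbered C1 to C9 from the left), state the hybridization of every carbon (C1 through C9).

C1 (4 σ bonds) has steric number 4: sp3.
C2 carries 3 σ bonds, plus one π bond, giving a steric number of 3, so it is sp2.
C3 — 3 σ bonds, plus one π bond. Steric number 3, so sp2.
C4 has 4 σ bonds: steric number 4 → sp3.
C5: 4 σ bonds — 4 electron domains, sp3.
C6: 4 σ bonds — 4 electron domains, sp3.
C7 — 2 σ bonds, plus two π bonds. Steric number 2, so sp.
C8 (2 σ bonds, plus two π bonds) has steric number 2: sp.
C9: 4 σ bonds; 4 regions of electron density → sp3.

C1 sp3, C2 sp2, C3 sp2, C4 sp3, C5 sp3, C6 sp3, C7 sp, C8 sp, C9 sp3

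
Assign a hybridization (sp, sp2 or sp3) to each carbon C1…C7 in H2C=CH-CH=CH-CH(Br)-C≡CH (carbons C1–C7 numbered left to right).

C1 sp2, C2 sp2, C3 sp2, C4 sp2, C5 sp3, C6 sp, C7 sp

C1: 3 σ bonds, plus one π bond; 3 regions of electron density → sp2.
C2 carries 3 σ bonds, plus one π bond, giving a steric number of 3, so it is sp2.
C3: 3 σ bonds, plus one π bond; 3 regions of electron density → sp2.
C4 has 3 σ bonds, plus one π bond: steric number 3 → sp2.
C5: 4 σ bonds; 4 regions of electron density → sp3.
C6 has 2 σ bonds, plus two π bonds: steric number 2 → sp.
C7 carries 2 σ bonds, plus two π bonds, giving a steric number of 2, so it is sp.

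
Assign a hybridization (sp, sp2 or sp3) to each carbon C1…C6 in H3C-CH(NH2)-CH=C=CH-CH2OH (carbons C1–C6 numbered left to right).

C1 — 4 σ bonds. Steric number 4, so sp3.
C2: 4 σ bonds — 4 electron domains, sp3.
C3: 3 σ bonds, plus one π bond; 3 regions of electron density → sp2.
C4: 2 σ bonds, plus two π bonds; 2 regions of electron density → sp.
C5: 3 σ bonds, plus one π bond; 3 regions of electron density → sp2.
C6 carries 4 σ bonds, giving a steric number of 4, so it is sp3.

C1 sp3, C2 sp3, C3 sp2, C4 sp, C5 sp2, C6 sp3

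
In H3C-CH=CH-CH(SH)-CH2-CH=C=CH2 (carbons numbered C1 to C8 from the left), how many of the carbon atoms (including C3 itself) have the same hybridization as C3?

4

C3 is sp2 (one π bond).
C1: sp3
C2: sp2 ✓
C3: sp2 ✓
C4: sp3
C5: sp3
C6: sp2 ✓
C7: sp
C8: sp2 ✓
4 carbons are sp2.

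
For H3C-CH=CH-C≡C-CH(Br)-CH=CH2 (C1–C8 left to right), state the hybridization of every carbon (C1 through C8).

C1: 4 σ bonds — 4 electron domains, sp3.
C2: 3 σ bonds, plus one π bond — 3 electron domains, sp2.
C3 is sp2: 3 σ bonds, plus one π bond, 3 electron-density regions.
C4 carries 2 σ bonds, plus two π bonds, giving a steric number of 2, so it is sp.
C5 is sp: 2 σ bonds, plus two π bonds, 2 electron-density regions.
C6 has 4 σ bonds: steric number 4 → sp3.
C7 carries 3 σ bonds, plus one π bond, giving a steric number of 3, so it is sp2.
C8 is sp2: 3 σ bonds, plus one π bond, 3 electron-density regions.

C1 sp3, C2 sp2, C3 sp2, C4 sp, C5 sp, C6 sp3, C7 sp2, C8 sp2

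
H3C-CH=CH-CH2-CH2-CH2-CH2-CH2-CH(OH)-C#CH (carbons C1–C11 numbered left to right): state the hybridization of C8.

sp^3

C8 carries 4 σ bonds, giving a steric number of 4, so it is sp3.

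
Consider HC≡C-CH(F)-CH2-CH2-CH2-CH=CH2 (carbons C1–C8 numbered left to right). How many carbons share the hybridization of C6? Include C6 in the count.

4

C6 is sp3 (only σ bonds).
C1: sp
C2: sp
C3: sp3 ✓
C4: sp3 ✓
C5: sp3 ✓
C6: sp3 ✓
C7: sp2
C8: sp2
4 carbons are sp3.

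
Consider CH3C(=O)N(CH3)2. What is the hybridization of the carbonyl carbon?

sp²

The carbonyl carbon has 3 σ bonds, plus one π bond: steric number 3 → sp2.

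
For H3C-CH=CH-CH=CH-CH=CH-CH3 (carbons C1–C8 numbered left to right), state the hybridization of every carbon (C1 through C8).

C1 sp3, C2 sp2, C3 sp2, C4 sp2, C5 sp2, C6 sp2, C7 sp2, C8 sp3

C1 carries 4 σ bonds, giving a steric number of 4, so it is sp3.
C2: 3 σ bonds, plus one π bond; 3 regions of electron density → sp2.
C3 (3 σ bonds, plus one π bond) has steric number 3: sp2.
C4 carries 3 σ bonds, plus one π bond, giving a steric number of 3, so it is sp2.
C5 carries 3 σ bonds, plus one π bond, giving a steric number of 3, so it is sp2.
C6 carries 3 σ bonds, plus one π bond, giving a steric number of 3, so it is sp2.
C7: 3 σ bonds, plus one π bond; 3 regions of electron density → sp2.
C8: 4 σ bonds; 4 regions of electron density → sp3.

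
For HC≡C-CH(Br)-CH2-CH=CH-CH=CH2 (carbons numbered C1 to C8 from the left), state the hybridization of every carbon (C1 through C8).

C1 (2 σ bonds, plus two π bonds) has steric number 2: sp.
C2 has 2 σ bonds, plus two π bonds: steric number 2 → sp.
C3 — 4 σ bonds. Steric number 4, so sp3.
C4: 4 σ bonds; 4 regions of electron density → sp3.
C5: 3 σ bonds, plus one π bond; 3 regions of electron density → sp2.
C6: 3 σ bonds, plus one π bond; 3 regions of electron density → sp2.
C7 (3 σ bonds, plus one π bond) has steric number 3: sp2.
C8 is sp2: 3 σ bonds, plus one π bond, 3 electron-density regions.

C1 sp, C2 sp, C3 sp3, C4 sp3, C5 sp2, C6 sp2, C7 sp2, C8 sp2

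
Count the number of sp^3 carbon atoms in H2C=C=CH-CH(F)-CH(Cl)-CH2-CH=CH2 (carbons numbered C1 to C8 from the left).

C1: sp2
C2: sp
C3: sp2
C4: sp3 ✓
C5: sp3 ✓
C6: sp3 ✓
C7: sp2
C8: sp2
C4, C5, C6 → 3 sp3 carbons.

3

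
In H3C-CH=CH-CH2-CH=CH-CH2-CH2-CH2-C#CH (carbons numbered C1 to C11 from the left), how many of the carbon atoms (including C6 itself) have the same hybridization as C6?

C6 is sp2 (one π bond).
C1: sp3
C2: sp2 ✓
C3: sp2 ✓
C4: sp3
C5: sp2 ✓
C6: sp2 ✓
C7: sp3
C8: sp3
C9: sp3
C10: sp
C11: sp
4 carbons are sp2.

4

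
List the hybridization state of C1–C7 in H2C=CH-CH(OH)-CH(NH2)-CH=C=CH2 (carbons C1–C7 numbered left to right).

C1: 3 σ bonds, plus one π bond; 3 regions of electron density → sp2.
C2 has 3 σ bonds, plus one π bond: steric number 3 → sp2.
C3 — 4 σ bonds. Steric number 4, so sp3.
C4 (4 σ bonds) has steric number 4: sp3.
C5 (3 σ bonds, plus one π bond) has steric number 3: sp2.
C6 — 2 σ bonds, plus two π bonds. Steric number 2, so sp.
C7 is sp2: 3 σ bonds, plus one π bond, 3 electron-density regions.

C1 sp2, C2 sp2, C3 sp3, C4 sp3, C5 sp2, C6 sp, C7 sp2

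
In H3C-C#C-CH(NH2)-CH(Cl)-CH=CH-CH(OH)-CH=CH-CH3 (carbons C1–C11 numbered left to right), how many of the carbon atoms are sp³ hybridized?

5

C1: sp3 ✓
C2: sp
C3: sp
C4: sp3 ✓
C5: sp3 ✓
C6: sp2
C7: sp2
C8: sp3 ✓
C9: sp2
C10: sp2
C11: sp3 ✓
C1, C4, C5, C8, C11 → 5 sp3 carbons.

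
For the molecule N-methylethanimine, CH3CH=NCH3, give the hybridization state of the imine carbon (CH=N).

The imine carbon (CH=N) — 3 σ bonds, plus one π bond. Steric number 3, so sp2.

sp2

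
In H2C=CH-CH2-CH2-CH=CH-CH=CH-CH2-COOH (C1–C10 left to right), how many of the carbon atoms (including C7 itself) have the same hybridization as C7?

C7 is sp2 (one π bond).
C1: sp2 ✓
C2: sp2 ✓
C3: sp3
C4: sp3
C5: sp2 ✓
C6: sp2 ✓
C7: sp2 ✓
C8: sp2 ✓
C9: sp3
C10: sp2 ✓
7 carbons are sp2.

7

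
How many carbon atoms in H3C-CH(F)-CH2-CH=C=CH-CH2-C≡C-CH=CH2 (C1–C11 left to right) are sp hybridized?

3

C1: sp3
C2: sp3
C3: sp3
C4: sp2
C5: sp ✓
C6: sp2
C7: sp3
C8: sp ✓
C9: sp ✓
C10: sp2
C11: sp2
C5, C8, C9 → 3 sp carbons.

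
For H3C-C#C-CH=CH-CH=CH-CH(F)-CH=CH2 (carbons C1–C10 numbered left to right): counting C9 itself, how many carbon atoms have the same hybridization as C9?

6

C9 is sp2 (one π bond).
C1: sp3
C2: sp
C3: sp
C4: sp2 ✓
C5: sp2 ✓
C6: sp2 ✓
C7: sp2 ✓
C8: sp3
C9: sp2 ✓
C10: sp2 ✓
6 carbons are sp2.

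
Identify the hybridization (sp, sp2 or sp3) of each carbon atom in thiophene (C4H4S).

Each carbon atom: 3 σ bonds, plus one π bond; 3 regions of electron density → sp2.

sp²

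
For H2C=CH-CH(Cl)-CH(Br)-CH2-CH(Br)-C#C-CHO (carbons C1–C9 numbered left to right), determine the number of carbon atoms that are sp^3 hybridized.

C1: sp2
C2: sp2
C3: sp3 ✓
C4: sp3 ✓
C5: sp3 ✓
C6: sp3 ✓
C7: sp
C8: sp
C9: sp2
C3, C4, C5, C6 → 4 sp3 carbons.

4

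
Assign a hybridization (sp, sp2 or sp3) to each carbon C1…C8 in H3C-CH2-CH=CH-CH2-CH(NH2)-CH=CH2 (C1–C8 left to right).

C1 carries 4 σ bonds, giving a steric number of 4, so it is sp3.
C2 has 4 σ bonds: steric number 4 → sp3.
C3 (3 σ bonds, plus one π bond) has steric number 3: sp2.
C4: 3 σ bonds, plus one π bond — 3 electron domains, sp2.
C5: 4 σ bonds — 4 electron domains, sp3.
C6 carries 4 σ bonds, giving a steric number of 4, so it is sp3.
C7 has 3 σ bonds, plus one π bond: steric number 3 → sp2.
C8 (3 σ bonds, plus one π bond) has steric number 3: sp2.

C1 sp3, C2 sp3, C3 sp2, C4 sp2, C5 sp3, C6 sp3, C7 sp2, C8 sp2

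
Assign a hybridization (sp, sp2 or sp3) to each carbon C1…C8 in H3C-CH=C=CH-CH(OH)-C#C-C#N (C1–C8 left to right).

C1 sp3, C2 sp2, C3 sp, C4 sp2, C5 sp3, C6 sp, C7 sp, C8 sp

C1 has 4 σ bonds: steric number 4 → sp3.
C2 carries 3 σ bonds, plus one π bond, giving a steric number of 3, so it is sp2.
C3 — 2 σ bonds, plus two π bonds. Steric number 2, so sp.
C4 carries 3 σ bonds, plus one π bond, giving a steric number of 3, so it is sp2.
C5 is sp3: 4 σ bonds, 4 electron-density regions.
C6: 2 σ bonds, plus two π bonds — 2 electron domains, sp.
C7: 2 σ bonds, plus two π bonds — 2 electron domains, sp.
C8 has 2 σ bonds, plus two π bonds: steric number 2 → sp.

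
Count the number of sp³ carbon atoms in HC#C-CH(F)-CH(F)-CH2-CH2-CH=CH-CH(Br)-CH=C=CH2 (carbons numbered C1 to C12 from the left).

5

C1: sp
C2: sp
C3: sp3 ✓
C4: sp3 ✓
C5: sp3 ✓
C6: sp3 ✓
C7: sp2
C8: sp2
C9: sp3 ✓
C10: sp2
C11: sp
C12: sp2
C3, C4, C5, C6, C9 → 5 sp3 carbons.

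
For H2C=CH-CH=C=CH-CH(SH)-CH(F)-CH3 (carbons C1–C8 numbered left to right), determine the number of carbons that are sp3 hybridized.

3

C1: sp2
C2: sp2
C3: sp2
C4: sp
C5: sp2
C6: sp3 ✓
C7: sp3 ✓
C8: sp3 ✓
C6, C7, C8 → 3 sp3 carbons.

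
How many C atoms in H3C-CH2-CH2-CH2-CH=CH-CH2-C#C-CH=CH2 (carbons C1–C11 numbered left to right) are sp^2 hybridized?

4

C1: sp3
C2: sp3
C3: sp3
C4: sp3
C5: sp2 ✓
C6: sp2 ✓
C7: sp3
C8: sp
C9: sp
C10: sp2 ✓
C11: sp2 ✓
C5, C6, C10, C11 → 4 sp2 carbons.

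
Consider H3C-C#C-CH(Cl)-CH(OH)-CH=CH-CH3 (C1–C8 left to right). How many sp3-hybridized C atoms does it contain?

C1: sp3 ✓
C2: sp
C3: sp
C4: sp3 ✓
C5: sp3 ✓
C6: sp2
C7: sp2
C8: sp3 ✓
C1, C4, C5, C8 → 4 sp3 carbons.

4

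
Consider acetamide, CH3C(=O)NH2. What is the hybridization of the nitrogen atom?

The nitrogen lone pair is delocalised into the carbonyl π system (amide resonance), so N is planar sp2 rather than the sp3 a naive steric count of 4 would suggest.

sp2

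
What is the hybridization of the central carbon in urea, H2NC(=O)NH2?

sp2

The central carbon (3 σ bonds, plus one π bond) has steric number 3: sp2.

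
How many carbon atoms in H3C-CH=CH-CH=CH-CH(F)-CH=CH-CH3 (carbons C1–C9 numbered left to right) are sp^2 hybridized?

6

C1: sp3
C2: sp2 ✓
C3: sp2 ✓
C4: sp2 ✓
C5: sp2 ✓
C6: sp3
C7: sp2 ✓
C8: sp2 ✓
C9: sp3
C2, C3, C4, C5, C7, C8 → 6 sp2 carbons.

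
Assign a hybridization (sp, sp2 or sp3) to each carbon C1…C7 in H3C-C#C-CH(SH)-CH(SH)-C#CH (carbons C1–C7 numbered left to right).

C1 (4 σ bonds) has steric number 4: sp3.
C2 (2 σ bonds, plus two π bonds) has steric number 2: sp.
C3 — 2 σ bonds, plus two π bonds. Steric number 2, so sp.
C4 (4 σ bonds) has steric number 4: sp3.
C5 is sp3: 4 σ bonds, 4 electron-density regions.
C6 carries 2 σ bonds, plus two π bonds, giving a steric number of 2, so it is sp.
C7 (2 σ bonds, plus two π bonds) has steric number 2: sp.

C1 sp3, C2 sp, C3 sp, C4 sp3, C5 sp3, C6 sp, C7 sp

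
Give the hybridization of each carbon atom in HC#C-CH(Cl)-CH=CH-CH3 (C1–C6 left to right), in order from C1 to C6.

C1 is sp: 2 σ bonds, plus two π bonds, 2 electron-density regions.
C2: 2 σ bonds, plus two π bonds — 2 electron domains, sp.
C3 has 4 σ bonds: steric number 4 → sp3.
C4 (3 σ bonds, plus one π bond) has steric number 3: sp2.
C5 is sp2: 3 σ bonds, plus one π bond, 3 electron-density regions.
C6 has 4 σ bonds: steric number 4 → sp3.

C1 sp, C2 sp, C3 sp3, C4 sp2, C5 sp2, C6 sp3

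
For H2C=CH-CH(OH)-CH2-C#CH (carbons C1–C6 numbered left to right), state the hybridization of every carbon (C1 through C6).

C1 sp2, C2 sp2, C3 sp3, C4 sp3, C5 sp, C6 sp

C1 (3 σ bonds, plus one π bond) has steric number 3: sp2.
C2: 3 σ bonds, plus one π bond; 3 regions of electron density → sp2.
C3 carries 4 σ bonds, giving a steric number of 4, so it is sp3.
C4 is sp3: 4 σ bonds, 4 electron-density regions.
C5: 2 σ bonds, plus two π bonds — 2 electron domains, sp.
C6: 2 σ bonds, plus two π bonds; 2 regions of electron density → sp.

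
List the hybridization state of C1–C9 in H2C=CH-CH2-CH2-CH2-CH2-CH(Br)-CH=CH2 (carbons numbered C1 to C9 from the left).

C1 sp2, C2 sp2, C3 sp3, C4 sp3, C5 sp3, C6 sp3, C7 sp3, C8 sp2, C9 sp2

C1: 3 σ bonds, plus one π bond; 3 regions of electron density → sp2.
C2: 3 σ bonds, plus one π bond; 3 regions of electron density → sp2.
C3 (4 σ bonds) has steric number 4: sp3.
C4 is sp3: 4 σ bonds, 4 electron-density regions.
C5: 4 σ bonds — 4 electron domains, sp3.
C6 carries 4 σ bonds, giving a steric number of 4, so it is sp3.
C7: 4 σ bonds — 4 electron domains, sp3.
C8 has 3 σ bonds, plus one π bond: steric number 3 → sp2.
C9 — 3 σ bonds, plus one π bond. Steric number 3, so sp2.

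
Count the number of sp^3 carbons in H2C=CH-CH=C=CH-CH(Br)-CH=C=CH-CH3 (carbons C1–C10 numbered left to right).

C1: sp2
C2: sp2
C3: sp2
C4: sp
C5: sp2
C6: sp3 ✓
C7: sp2
C8: sp
C9: sp2
C10: sp3 ✓
C6, C10 → 2 sp3 carbons.

2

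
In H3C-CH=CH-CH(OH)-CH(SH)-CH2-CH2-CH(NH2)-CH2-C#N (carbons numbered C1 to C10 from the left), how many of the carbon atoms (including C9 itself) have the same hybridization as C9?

7

C9 is sp3 (only σ bonds).
C1: sp3 ✓
C2: sp2
C3: sp2
C4: sp3 ✓
C5: sp3 ✓
C6: sp3 ✓
C7: sp3 ✓
C8: sp3 ✓
C9: sp3 ✓
C10: sp
7 carbons are sp3.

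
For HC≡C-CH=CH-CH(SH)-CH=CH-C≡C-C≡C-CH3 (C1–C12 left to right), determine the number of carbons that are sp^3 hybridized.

2

C1: sp
C2: sp
C3: sp2
C4: sp2
C5: sp3 ✓
C6: sp2
C7: sp2
C8: sp
C9: sp
C10: sp
C11: sp
C12: sp3 ✓
C5, C12 → 2 sp3 carbons.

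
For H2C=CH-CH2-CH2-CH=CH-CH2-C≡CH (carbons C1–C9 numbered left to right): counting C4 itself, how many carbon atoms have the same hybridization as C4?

C4 is sp3 (only σ bonds).
C1: sp2
C2: sp2
C3: sp3 ✓
C4: sp3 ✓
C5: sp2
C6: sp2
C7: sp3 ✓
C8: sp
C9: sp
3 carbons are sp3.

3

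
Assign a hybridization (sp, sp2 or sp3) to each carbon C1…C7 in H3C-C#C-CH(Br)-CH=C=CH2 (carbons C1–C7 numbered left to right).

C1 sp3, C2 sp, C3 sp, C4 sp3, C5 sp2, C6 sp, C7 sp2

C1: 4 σ bonds — 4 electron domains, sp3.
C2 has 2 σ bonds, plus two π bonds: steric number 2 → sp.
C3 has 2 σ bonds, plus two π bonds: steric number 2 → sp.
C4: 4 σ bonds; 4 regions of electron density → sp3.
C5 is sp2: 3 σ bonds, plus one π bond, 3 electron-density regions.
C6 has 2 σ bonds, plus two π bonds: steric number 2 → sp.
C7: 3 σ bonds, plus one π bond — 3 electron domains, sp2.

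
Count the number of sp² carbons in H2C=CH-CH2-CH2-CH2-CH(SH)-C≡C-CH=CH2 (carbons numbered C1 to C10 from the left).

4

C1: sp2 ✓
C2: sp2 ✓
C3: sp3
C4: sp3
C5: sp3
C6: sp3
C7: sp
C8: sp
C9: sp2 ✓
C10: sp2 ✓
C1, C2, C9, C10 → 4 sp2 carbons.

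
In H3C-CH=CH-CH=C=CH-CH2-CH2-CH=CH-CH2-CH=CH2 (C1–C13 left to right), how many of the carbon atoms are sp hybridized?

C1: sp3
C2: sp2
C3: sp2
C4: sp2
C5: sp ✓
C6: sp2
C7: sp3
C8: sp3
C9: sp2
C10: sp2
C11: sp3
C12: sp2
C13: sp2
C5 → 1 sp carbon.

1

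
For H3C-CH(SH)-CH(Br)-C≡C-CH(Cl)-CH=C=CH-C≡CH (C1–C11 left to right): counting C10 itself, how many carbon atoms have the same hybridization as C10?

5

C10 is sp (two π bonds).
C1: sp3
C2: sp3
C3: sp3
C4: sp ✓
C5: sp ✓
C6: sp3
C7: sp2
C8: sp ✓
C9: sp2
C10: sp ✓
C11: sp ✓
5 carbons are sp.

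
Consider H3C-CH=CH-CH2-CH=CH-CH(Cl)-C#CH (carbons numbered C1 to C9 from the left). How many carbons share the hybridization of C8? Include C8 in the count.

2

C8 is sp (two π bonds).
C1: sp3
C2: sp2
C3: sp2
C4: sp3
C5: sp2
C6: sp2
C7: sp3
C8: sp ✓
C9: sp ✓
2 carbons are sp.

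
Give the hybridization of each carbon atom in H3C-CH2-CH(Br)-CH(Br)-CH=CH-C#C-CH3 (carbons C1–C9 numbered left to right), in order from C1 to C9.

C1 — 4 σ bonds. Steric number 4, so sp3.
C2 — 4 σ bonds. Steric number 4, so sp3.
C3: 4 σ bonds; 4 regions of electron density → sp3.
C4 — 4 σ bonds. Steric number 4, so sp3.
C5: 3 σ bonds, plus one π bond; 3 regions of electron density → sp2.
C6 has 3 σ bonds, plus one π bond: steric number 3 → sp2.
C7: 2 σ bonds, plus two π bonds — 2 electron domains, sp.
C8 is sp: 2 σ bonds, plus two π bonds, 2 electron-density regions.
C9: 4 σ bonds; 4 regions of electron density → sp3.

C1 sp3, C2 sp3, C3 sp3, C4 sp3, C5 sp2, C6 sp2, C7 sp, C8 sp, C9 sp3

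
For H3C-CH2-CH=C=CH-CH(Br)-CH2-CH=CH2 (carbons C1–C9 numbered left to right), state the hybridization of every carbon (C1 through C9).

C1 carries 4 σ bonds, giving a steric number of 4, so it is sp3.
C2: 4 σ bonds — 4 electron domains, sp3.
C3: 3 σ bonds, plus one π bond — 3 electron domains, sp2.
C4 — 2 σ bonds, plus two π bonds. Steric number 2, so sp.
C5: 3 σ bonds, plus one π bond; 3 regions of electron density → sp2.
C6: 4 σ bonds — 4 electron domains, sp3.
C7 is sp3: 4 σ bonds, 4 electron-density regions.
C8: 3 σ bonds, plus one π bond; 3 regions of electron density → sp2.
C9 has 3 σ bonds, plus one π bond: steric number 3 → sp2.

C1 sp3, C2 sp3, C3 sp2, C4 sp, C5 sp2, C6 sp3, C7 sp3, C8 sp2, C9 sp2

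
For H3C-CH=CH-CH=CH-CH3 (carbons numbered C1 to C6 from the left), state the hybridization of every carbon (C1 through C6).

C1: 4 σ bonds — 4 electron domains, sp3.
C2: 3 σ bonds, plus one π bond; 3 regions of electron density → sp2.
C3 — 3 σ bonds, plus one π bond. Steric number 3, so sp2.
C4: 3 σ bonds, plus one π bond — 3 electron domains, sp2.
C5: 3 σ bonds, plus one π bond; 3 regions of electron density → sp2.
C6 has 4 σ bonds: steric number 4 → sp3.

C1 sp3, C2 sp2, C3 sp2, C4 sp2, C5 sp2, C6 sp3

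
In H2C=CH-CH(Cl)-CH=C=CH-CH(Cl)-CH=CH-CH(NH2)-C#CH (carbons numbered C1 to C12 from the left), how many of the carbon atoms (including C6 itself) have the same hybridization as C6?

6

C6 is sp2 (one π bond).
C1: sp2 ✓
C2: sp2 ✓
C3: sp3
C4: sp2 ✓
C5: sp
C6: sp2 ✓
C7: sp3
C8: sp2 ✓
C9: sp2 ✓
C10: sp3
C11: sp
C12: sp
6 carbons are sp2.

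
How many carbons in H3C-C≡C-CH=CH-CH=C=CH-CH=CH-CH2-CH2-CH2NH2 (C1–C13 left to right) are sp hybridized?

C1: sp3
C2: sp ✓
C3: sp ✓
C4: sp2
C5: sp2
C6: sp2
C7: sp ✓
C8: sp2
C9: sp2
C10: sp2
C11: sp3
C12: sp3
C13: sp3
C2, C3, C7 → 3 sp carbons.

3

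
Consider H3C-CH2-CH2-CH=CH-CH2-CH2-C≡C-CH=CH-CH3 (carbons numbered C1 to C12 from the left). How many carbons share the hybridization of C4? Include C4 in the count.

4

C4 is sp2 (one π bond).
C1: sp3
C2: sp3
C3: sp3
C4: sp2 ✓
C5: sp2 ✓
C6: sp3
C7: sp3
C8: sp
C9: sp
C10: sp2 ✓
C11: sp2 ✓
C12: sp3
4 carbons are sp2.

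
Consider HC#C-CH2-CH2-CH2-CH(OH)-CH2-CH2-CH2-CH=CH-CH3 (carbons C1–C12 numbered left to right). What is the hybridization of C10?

C10 has 3 σ bonds, plus one π bond: steric number 3 → sp2.

sp2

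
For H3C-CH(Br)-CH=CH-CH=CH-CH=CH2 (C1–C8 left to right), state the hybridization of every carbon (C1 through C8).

C1 carries 4 σ bonds, giving a steric number of 4, so it is sp3.
C2 (4 σ bonds) has steric number 4: sp3.
C3 — 3 σ bonds, plus one π bond. Steric number 3, so sp2.
C4 — 3 σ bonds, plus one π bond. Steric number 3, so sp2.
C5 has 3 σ bonds, plus one π bond: steric number 3 → sp2.
C6: 3 σ bonds, plus one π bond — 3 electron domains, sp2.
C7 has 3 σ bonds, plus one π bond: steric number 3 → sp2.
C8 has 3 σ bonds, plus one π bond: steric number 3 → sp2.

C1 sp3, C2 sp3, C3 sp2, C4 sp2, C5 sp2, C6 sp2, C7 sp2, C8 sp2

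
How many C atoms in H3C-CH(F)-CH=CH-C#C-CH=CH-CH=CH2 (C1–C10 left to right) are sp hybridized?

C1: sp3
C2: sp3
C3: sp2
C4: sp2
C5: sp ✓
C6: sp ✓
C7: sp2
C8: sp2
C9: sp2
C10: sp2
C5, C6 → 2 sp carbons.

2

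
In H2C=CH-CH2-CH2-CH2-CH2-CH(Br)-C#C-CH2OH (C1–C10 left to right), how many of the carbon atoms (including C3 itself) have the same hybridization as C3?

6

C3 is sp3 (only σ bonds).
C1: sp2
C2: sp2
C3: sp3 ✓
C4: sp3 ✓
C5: sp3 ✓
C6: sp3 ✓
C7: sp3 ✓
C8: sp
C9: sp
C10: sp3 ✓
6 carbons are sp3.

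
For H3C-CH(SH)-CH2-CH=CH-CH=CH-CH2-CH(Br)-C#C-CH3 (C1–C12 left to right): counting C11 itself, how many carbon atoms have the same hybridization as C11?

2

C11 is sp (two π bonds).
C1: sp3
C2: sp3
C3: sp3
C4: sp2
C5: sp2
C6: sp2
C7: sp2
C8: sp3
C9: sp3
C10: sp ✓
C11: sp ✓
C12: sp3
2 carbons are sp.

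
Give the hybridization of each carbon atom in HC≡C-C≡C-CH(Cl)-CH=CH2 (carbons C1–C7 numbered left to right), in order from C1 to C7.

C1 sp, C2 sp, C3 sp, C4 sp, C5 sp3, C6 sp2, C7 sp2

C1: 2 σ bonds, plus two π bonds; 2 regions of electron density → sp.
C2 carries 2 σ bonds, plus two π bonds, giving a steric number of 2, so it is sp.
C3: 2 σ bonds, plus two π bonds — 2 electron domains, sp.
C4 is sp: 2 σ bonds, plus two π bonds, 2 electron-density regions.
C5 has 4 σ bonds: steric number 4 → sp3.
C6 is sp2: 3 σ bonds, plus one π bond, 3 electron-density regions.
C7 carries 3 σ bonds, plus one π bond, giving a steric number of 3, so it is sp2.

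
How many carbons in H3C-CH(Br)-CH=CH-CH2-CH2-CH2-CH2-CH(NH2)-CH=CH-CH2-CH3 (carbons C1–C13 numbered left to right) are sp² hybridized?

4

C1: sp3
C2: sp3
C3: sp2 ✓
C4: sp2 ✓
C5: sp3
C6: sp3
C7: sp3
C8: sp3
C9: sp3
C10: sp2 ✓
C11: sp2 ✓
C12: sp3
C13: sp3
C3, C4, C10, C11 → 4 sp2 carbons.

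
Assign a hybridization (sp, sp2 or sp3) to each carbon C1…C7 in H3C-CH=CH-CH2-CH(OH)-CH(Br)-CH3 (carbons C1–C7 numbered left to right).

C1 sp3, C2 sp2, C3 sp2, C4 sp3, C5 sp3, C6 sp3, C7 sp3

C1 carries 4 σ bonds, giving a steric number of 4, so it is sp3.
C2 is sp2: 3 σ bonds, plus one π bond, 3 electron-density regions.
C3 has 3 σ bonds, plus one π bond: steric number 3 → sp2.
C4 has 4 σ bonds: steric number 4 → sp3.
C5 (4 σ bonds) has steric number 4: sp3.
C6 has 4 σ bonds: steric number 4 → sp3.
C7: 4 σ bonds; 4 regions of electron density → sp3.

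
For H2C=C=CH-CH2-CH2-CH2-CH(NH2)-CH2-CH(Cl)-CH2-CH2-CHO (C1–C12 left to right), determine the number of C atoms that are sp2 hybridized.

3

C1: sp2 ✓
C2: sp
C3: sp2 ✓
C4: sp3
C5: sp3
C6: sp3
C7: sp3
C8: sp3
C9: sp3
C10: sp3
C11: sp3
C12: sp2 ✓
C1, C3, C12 → 3 sp2 carbons.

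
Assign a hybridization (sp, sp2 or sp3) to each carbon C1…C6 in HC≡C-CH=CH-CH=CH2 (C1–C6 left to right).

C1 sp, C2 sp, C3 sp2, C4 sp2, C5 sp2, C6 sp2

C1 (2 σ bonds, plus two π bonds) has steric number 2: sp.
C2: 2 σ bonds, plus two π bonds; 2 regions of electron density → sp.
C3 (3 σ bonds, plus one π bond) has steric number 3: sp2.
C4 — 3 σ bonds, plus one π bond. Steric number 3, so sp2.
C5 (3 σ bonds, plus one π bond) has steric number 3: sp2.
C6 — 3 σ bonds, plus one π bond. Steric number 3, so sp2.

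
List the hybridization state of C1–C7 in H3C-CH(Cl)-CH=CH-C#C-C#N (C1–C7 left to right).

C1 sp3, C2 sp3, C3 sp2, C4 sp2, C5 sp, C6 sp, C7 sp

C1: 4 σ bonds — 4 electron domains, sp3.
C2 — 4 σ bonds. Steric number 4, so sp3.
C3 (3 σ bonds, plus one π bond) has steric number 3: sp2.
C4 is sp2: 3 σ bonds, plus one π bond, 3 electron-density regions.
C5: 2 σ bonds, plus two π bonds; 2 regions of electron density → sp.
C6 — 2 σ bonds, plus two π bonds. Steric number 2, so sp.
C7 carries 2 σ bonds, plus two π bonds, giving a steric number of 2, so it is sp.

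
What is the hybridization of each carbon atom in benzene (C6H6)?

Every ring carbon has three σ bonds and contributes one p electron to the aromatic π system.

sp^2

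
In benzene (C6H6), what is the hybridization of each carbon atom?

Every ring carbon has three σ bonds and contributes one p electron to the aromatic π system.

sp²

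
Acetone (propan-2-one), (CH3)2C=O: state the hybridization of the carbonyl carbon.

sp²

The carbonyl carbon: 3 σ bonds, plus one π bond; 3 regions of electron density → sp2.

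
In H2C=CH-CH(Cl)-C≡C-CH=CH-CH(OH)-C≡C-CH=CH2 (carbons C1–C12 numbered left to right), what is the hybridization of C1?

C1 — 3 σ bonds, plus one π bond. Steric number 3, so sp2.

sp2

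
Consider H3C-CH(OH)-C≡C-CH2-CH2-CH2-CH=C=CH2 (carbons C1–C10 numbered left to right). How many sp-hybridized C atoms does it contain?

C1: sp3
C2: sp3
C3: sp ✓
C4: sp ✓
C5: sp3
C6: sp3
C7: sp3
C8: sp2
C9: sp ✓
C10: sp2
C3, C4, C9 → 3 sp carbons.

3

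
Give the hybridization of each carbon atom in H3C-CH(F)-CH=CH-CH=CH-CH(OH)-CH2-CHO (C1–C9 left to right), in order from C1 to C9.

C1 sp3, C2 sp3, C3 sp2, C4 sp2, C5 sp2, C6 sp2, C7 sp3, C8 sp3, C9 sp2

C1: 4 σ bonds; 4 regions of electron density → sp3.
C2 is sp3: 4 σ bonds, 4 electron-density regions.
C3 (3 σ bonds, plus one π bond) has steric number 3: sp2.
C4 (3 σ bonds, plus one π bond) has steric number 3: sp2.
C5 is sp2: 3 σ bonds, plus one π bond, 3 electron-density regions.
C6 carries 3 σ bonds, plus one π bond, giving a steric number of 3, so it is sp2.
C7 — 4 σ bonds. Steric number 4, so sp3.
C8 is sp3: 4 σ bonds, 4 electron-density regions.
C9 is sp2: 3 σ bonds, plus one π bond, 3 electron-density regions.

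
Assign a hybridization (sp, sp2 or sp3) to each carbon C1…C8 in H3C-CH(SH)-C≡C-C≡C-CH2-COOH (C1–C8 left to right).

C1 sp3, C2 sp3, C3 sp, C4 sp, C5 sp, C6 sp, C7 sp3, C8 sp2

C1 carries 4 σ bonds, giving a steric number of 4, so it is sp3.
C2 is sp3: 4 σ bonds, 4 electron-density regions.
C3: 2 σ bonds, plus two π bonds; 2 regions of electron density → sp.
C4: 2 σ bonds, plus two π bonds; 2 regions of electron density → sp.
C5 carries 2 σ bonds, plus two π bonds, giving a steric number of 2, so it is sp.
C6: 2 σ bonds, plus two π bonds — 2 electron domains, sp.
C7 is sp3: 4 σ bonds, 4 electron-density regions.
C8 — 3 σ bonds, plus one π bond. Steric number 3, so sp2.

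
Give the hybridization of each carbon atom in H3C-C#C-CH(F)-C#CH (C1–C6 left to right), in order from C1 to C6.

C1 carries 4 σ bonds, giving a steric number of 4, so it is sp3.
C2 carries 2 σ bonds, plus two π bonds, giving a steric number of 2, so it is sp.
C3 carries 2 σ bonds, plus two π bonds, giving a steric number of 2, so it is sp.
C4 — 4 σ bonds. Steric number 4, so sp3.
C5 (2 σ bonds, plus two π bonds) has steric number 2: sp.
C6 carries 2 σ bonds, plus two π bonds, giving a steric number of 2, so it is sp.

C1 sp3, C2 sp, C3 sp, C4 sp3, C5 sp, C6 sp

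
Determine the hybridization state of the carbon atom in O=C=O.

Two σ bonds, two π bonds → steric number 2 → sp.

sp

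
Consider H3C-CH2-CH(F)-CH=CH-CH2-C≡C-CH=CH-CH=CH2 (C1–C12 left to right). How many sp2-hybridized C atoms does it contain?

C1: sp3
C2: sp3
C3: sp3
C4: sp2 ✓
C5: sp2 ✓
C6: sp3
C7: sp
C8: sp
C9: sp2 ✓
C10: sp2 ✓
C11: sp2 ✓
C12: sp2 ✓
C4, C5, C9, C10, C11, C12 → 6 sp2 carbons.

6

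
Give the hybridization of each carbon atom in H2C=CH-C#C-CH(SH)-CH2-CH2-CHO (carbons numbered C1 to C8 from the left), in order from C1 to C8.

C1 carries 3 σ bonds, plus one π bond, giving a steric number of 3, so it is sp2.
C2 carries 3 σ bonds, plus one π bond, giving a steric number of 3, so it is sp2.
C3 (2 σ bonds, plus two π bonds) has steric number 2: sp.
C4 — 2 σ bonds, plus two π bonds. Steric number 2, so sp.
C5: 4 σ bonds — 4 electron domains, sp3.
C6 is sp3: 4 σ bonds, 4 electron-density regions.
C7: 4 σ bonds; 4 regions of electron density → sp3.
C8 has 3 σ bonds, plus one π bond: steric number 3 → sp2.

C1 sp2, C2 sp2, C3 sp, C4 sp, C5 sp3, C6 sp3, C7 sp3, C8 sp2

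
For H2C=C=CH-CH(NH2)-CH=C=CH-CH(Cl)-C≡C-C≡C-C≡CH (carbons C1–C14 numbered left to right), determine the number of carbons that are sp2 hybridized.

C1: sp2 ✓
C2: sp
C3: sp2 ✓
C4: sp3
C5: sp2 ✓
C6: sp
C7: sp2 ✓
C8: sp3
C9: sp
C10: sp
C11: sp
C12: sp
C13: sp
C14: sp
C1, C3, C5, C7 → 4 sp2 carbons.

4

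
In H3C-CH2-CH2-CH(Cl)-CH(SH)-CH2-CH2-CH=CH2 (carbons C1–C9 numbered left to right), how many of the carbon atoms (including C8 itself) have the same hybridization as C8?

2

C8 is sp2 (one π bond).
C1: sp3
C2: sp3
C3: sp3
C4: sp3
C5: sp3
C6: sp3
C7: sp3
C8: sp2 ✓
C9: sp2 ✓
2 carbons are sp2.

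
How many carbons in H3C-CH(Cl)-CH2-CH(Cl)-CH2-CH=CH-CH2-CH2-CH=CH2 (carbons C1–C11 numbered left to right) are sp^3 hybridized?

7

C1: sp3 ✓
C2: sp3 ✓
C3: sp3 ✓
C4: sp3 ✓
C5: sp3 ✓
C6: sp2
C7: sp2
C8: sp3 ✓
C9: sp3 ✓
C10: sp2
C11: sp2
C1, C2, C3, C4, C5, C8, C9 → 7 sp3 carbons.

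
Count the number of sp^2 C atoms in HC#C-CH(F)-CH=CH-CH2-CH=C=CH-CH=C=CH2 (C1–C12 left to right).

6

C1: sp
C2: sp
C3: sp3
C4: sp2 ✓
C5: sp2 ✓
C6: sp3
C7: sp2 ✓
C8: sp
C9: sp2 ✓
C10: sp2 ✓
C11: sp
C12: sp2 ✓
C4, C5, C7, C9, C10, C12 → 6 sp2 carbons.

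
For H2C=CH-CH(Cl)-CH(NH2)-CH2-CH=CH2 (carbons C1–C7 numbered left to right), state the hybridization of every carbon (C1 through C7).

C1 sp2, C2 sp2, C3 sp3, C4 sp3, C5 sp3, C6 sp2, C7 sp2

C1: 3 σ bonds, plus one π bond — 3 electron domains, sp2.
C2 has 3 σ bonds, plus one π bond: steric number 3 → sp2.
C3 has 4 σ bonds: steric number 4 → sp3.
C4: 4 σ bonds; 4 regions of electron density → sp3.
C5 — 4 σ bonds. Steric number 4, so sp3.
C6 is sp2: 3 σ bonds, plus one π bond, 3 electron-density regions.
C7 — 3 σ bonds, plus one π bond. Steric number 3, so sp2.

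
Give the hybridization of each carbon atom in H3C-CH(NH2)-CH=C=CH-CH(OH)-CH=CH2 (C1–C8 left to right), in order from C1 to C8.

C1: 4 σ bonds; 4 regions of electron density → sp3.
C2 has 4 σ bonds: steric number 4 → sp3.
C3: 3 σ bonds, plus one π bond; 3 regions of electron density → sp2.
C4 (2 σ bonds, plus two π bonds) has steric number 2: sp.
C5: 3 σ bonds, plus one π bond — 3 electron domains, sp2.
C6 carries 4 σ bonds, giving a steric number of 4, so it is sp3.
C7 is sp2: 3 σ bonds, plus one π bond, 3 electron-density regions.
C8 carries 3 σ bonds, plus one π bond, giving a steric number of 3, so it is sp2.

C1 sp3, C2 sp3, C3 sp2, C4 sp, C5 sp2, C6 sp3, C7 sp2, C8 sp2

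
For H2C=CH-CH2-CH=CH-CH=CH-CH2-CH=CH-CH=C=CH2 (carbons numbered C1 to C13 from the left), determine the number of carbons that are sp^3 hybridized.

2

C1: sp2
C2: sp2
C3: sp3 ✓
C4: sp2
C5: sp2
C6: sp2
C7: sp2
C8: sp3 ✓
C9: sp2
C10: sp2
C11: sp2
C12: sp
C13: sp2
C3, C8 → 2 sp3 carbons.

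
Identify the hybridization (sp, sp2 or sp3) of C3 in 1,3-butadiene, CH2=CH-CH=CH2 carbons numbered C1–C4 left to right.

C3 — 3 σ bonds, plus one π bond. Steric number 3, so sp2.

sp^2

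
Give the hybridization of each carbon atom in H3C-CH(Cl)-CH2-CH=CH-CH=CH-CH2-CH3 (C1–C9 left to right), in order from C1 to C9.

C1 — 4 σ bonds. Steric number 4, so sp3.
C2: 4 σ bonds — 4 electron domains, sp3.
C3 carries 4 σ bonds, giving a steric number of 4, so it is sp3.
C4 (3 σ bonds, plus one π bond) has steric number 3: sp2.
C5 (3 σ bonds, plus one π bond) has steric number 3: sp2.
C6 (3 σ bonds, plus one π bond) has steric number 3: sp2.
C7 (3 σ bonds, plus one π bond) has steric number 3: sp2.
C8 carries 4 σ bonds, giving a steric number of 4, so it is sp3.
C9: 4 σ bonds; 4 regions of electron density → sp3.

C1 sp3, C2 sp3, C3 sp3, C4 sp2, C5 sp2, C6 sp2, C7 sp2, C8 sp3, C9 sp3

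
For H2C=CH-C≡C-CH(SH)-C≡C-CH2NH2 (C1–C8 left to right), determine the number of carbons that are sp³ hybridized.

2

C1: sp2
C2: sp2
C3: sp
C4: sp
C5: sp3 ✓
C6: sp
C7: sp
C8: sp3 ✓
C5, C8 → 2 sp3 carbons.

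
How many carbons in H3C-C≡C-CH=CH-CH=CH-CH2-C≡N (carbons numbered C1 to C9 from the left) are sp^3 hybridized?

2

C1: sp3 ✓
C2: sp
C3: sp
C4: sp2
C5: sp2
C6: sp2
C7: sp2
C8: sp3 ✓
C9: sp
C1, C8 → 2 sp3 carbons.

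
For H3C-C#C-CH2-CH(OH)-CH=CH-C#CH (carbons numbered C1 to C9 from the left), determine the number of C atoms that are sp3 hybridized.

C1: sp3 ✓
C2: sp
C3: sp
C4: sp3 ✓
C5: sp3 ✓
C6: sp2
C7: sp2
C8: sp
C9: sp
C1, C4, C5 → 3 sp3 carbons.

3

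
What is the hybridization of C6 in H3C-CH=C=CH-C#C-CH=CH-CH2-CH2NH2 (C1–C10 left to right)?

C6 — 2 σ bonds, plus two π bonds. Steric number 2, so sp.

sp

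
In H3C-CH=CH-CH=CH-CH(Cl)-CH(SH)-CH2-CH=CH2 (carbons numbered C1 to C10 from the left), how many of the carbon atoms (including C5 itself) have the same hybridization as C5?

6

C5 is sp2 (one π bond).
C1: sp3
C2: sp2 ✓
C3: sp2 ✓
C4: sp2 ✓
C5: sp2 ✓
C6: sp3
C7: sp3
C8: sp3
C9: sp2 ✓
C10: sp2 ✓
6 carbons are sp2.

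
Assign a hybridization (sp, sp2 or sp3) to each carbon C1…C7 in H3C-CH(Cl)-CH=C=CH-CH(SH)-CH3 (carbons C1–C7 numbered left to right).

C1: 4 σ bonds; 4 regions of electron density → sp3.
C2 carries 4 σ bonds, giving a steric number of 4, so it is sp3.
C3 has 3 σ bonds, plus one π bond: steric number 3 → sp2.
C4 is sp: 2 σ bonds, plus two π bonds, 2 electron-density regions.
C5 is sp2: 3 σ bonds, plus one π bond, 3 electron-density regions.
C6 is sp3: 4 σ bonds, 4 electron-density regions.
C7 carries 4 σ bonds, giving a steric number of 4, so it is sp3.

C1 sp3, C2 sp3, C3 sp2, C4 sp, C5 sp2, C6 sp3, C7 sp3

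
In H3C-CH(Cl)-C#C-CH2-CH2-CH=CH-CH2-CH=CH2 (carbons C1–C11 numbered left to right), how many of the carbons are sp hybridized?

2

C1: sp3
C2: sp3
C3: sp ✓
C4: sp ✓
C5: sp3
C6: sp3
C7: sp2
C8: sp2
C9: sp3
C10: sp2
C11: sp2
C3, C4 → 2 sp carbons.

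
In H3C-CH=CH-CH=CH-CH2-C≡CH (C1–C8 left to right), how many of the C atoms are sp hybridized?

2

C1: sp3
C2: sp2
C3: sp2
C4: sp2
C5: sp2
C6: sp3
C7: sp ✓
C8: sp ✓
C7, C8 → 2 sp carbons.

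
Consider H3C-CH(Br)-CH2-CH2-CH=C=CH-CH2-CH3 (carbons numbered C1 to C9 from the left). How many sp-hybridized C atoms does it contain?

C1: sp3
C2: sp3
C3: sp3
C4: sp3
C5: sp2
C6: sp ✓
C7: sp2
C8: sp3
C9: sp3
C6 → 1 sp carbon.

1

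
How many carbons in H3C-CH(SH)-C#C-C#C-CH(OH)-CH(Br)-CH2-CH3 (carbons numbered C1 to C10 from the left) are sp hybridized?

C1: sp3
C2: sp3
C3: sp ✓
C4: sp ✓
C5: sp ✓
C6: sp ✓
C7: sp3
C8: sp3
C9: sp3
C10: sp3
C3, C4, C5, C6 → 4 sp carbons.

4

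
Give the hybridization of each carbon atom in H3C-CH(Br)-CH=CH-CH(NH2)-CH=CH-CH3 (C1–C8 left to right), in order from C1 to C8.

C1 sp3, C2 sp3, C3 sp2, C4 sp2, C5 sp3, C6 sp2, C7 sp2, C8 sp3

C1 carries 4 σ bonds, giving a steric number of 4, so it is sp3.
C2 carries 4 σ bonds, giving a steric number of 4, so it is sp3.
C3 (3 σ bonds, plus one π bond) has steric number 3: sp2.
C4 is sp2: 3 σ bonds, plus one π bond, 3 electron-density regions.
C5 has 4 σ bonds: steric number 4 → sp3.
C6 (3 σ bonds, plus one π bond) has steric number 3: sp2.
C7 is sp2: 3 σ bonds, plus one π bond, 3 electron-density regions.
C8 has 4 σ bonds: steric number 4 → sp3.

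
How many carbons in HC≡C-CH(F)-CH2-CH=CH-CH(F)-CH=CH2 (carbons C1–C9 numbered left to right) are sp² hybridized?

C1: sp
C2: sp
C3: sp3
C4: sp3
C5: sp2 ✓
C6: sp2 ✓
C7: sp3
C8: sp2 ✓
C9: sp2 ✓
C5, C6, C8, C9 → 4 sp2 carbons.

4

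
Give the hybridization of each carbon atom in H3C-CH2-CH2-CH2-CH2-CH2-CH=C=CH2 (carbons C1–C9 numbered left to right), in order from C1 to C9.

C1 sp3, C2 sp3, C3 sp3, C4 sp3, C5 sp3, C6 sp3, C7 sp2, C8 sp, C9 sp2

C1: 4 σ bonds — 4 electron domains, sp3.
C2 (4 σ bonds) has steric number 4: sp3.
C3 has 4 σ bonds: steric number 4 → sp3.
C4: 4 σ bonds; 4 regions of electron density → sp3.
C5 carries 4 σ bonds, giving a steric number of 4, so it is sp3.
C6 (4 σ bonds) has steric number 4: sp3.
C7 — 3 σ bonds, plus one π bond. Steric number 3, so sp2.
C8 carries 2 σ bonds, plus two π bonds, giving a steric number of 2, so it is sp.
C9 is sp2: 3 σ bonds, plus one π bond, 3 electron-density regions.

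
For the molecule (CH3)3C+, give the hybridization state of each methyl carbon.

sp^3

Each methyl carbon has 4 σ bonds: steric number 4 → sp3.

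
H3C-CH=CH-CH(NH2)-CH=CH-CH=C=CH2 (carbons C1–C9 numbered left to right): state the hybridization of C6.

sp²

C6 carries 3 σ bonds, plus one π bond, giving a steric number of 3, so it is sp2.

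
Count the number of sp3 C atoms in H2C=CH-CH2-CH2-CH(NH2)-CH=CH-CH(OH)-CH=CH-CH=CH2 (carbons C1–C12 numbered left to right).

C1: sp2
C2: sp2
C3: sp3 ✓
C4: sp3 ✓
C5: sp3 ✓
C6: sp2
C7: sp2
C8: sp3 ✓
C9: sp2
C10: sp2
C11: sp2
C12: sp2
C3, C4, C5, C8 → 4 sp3 carbons.

4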